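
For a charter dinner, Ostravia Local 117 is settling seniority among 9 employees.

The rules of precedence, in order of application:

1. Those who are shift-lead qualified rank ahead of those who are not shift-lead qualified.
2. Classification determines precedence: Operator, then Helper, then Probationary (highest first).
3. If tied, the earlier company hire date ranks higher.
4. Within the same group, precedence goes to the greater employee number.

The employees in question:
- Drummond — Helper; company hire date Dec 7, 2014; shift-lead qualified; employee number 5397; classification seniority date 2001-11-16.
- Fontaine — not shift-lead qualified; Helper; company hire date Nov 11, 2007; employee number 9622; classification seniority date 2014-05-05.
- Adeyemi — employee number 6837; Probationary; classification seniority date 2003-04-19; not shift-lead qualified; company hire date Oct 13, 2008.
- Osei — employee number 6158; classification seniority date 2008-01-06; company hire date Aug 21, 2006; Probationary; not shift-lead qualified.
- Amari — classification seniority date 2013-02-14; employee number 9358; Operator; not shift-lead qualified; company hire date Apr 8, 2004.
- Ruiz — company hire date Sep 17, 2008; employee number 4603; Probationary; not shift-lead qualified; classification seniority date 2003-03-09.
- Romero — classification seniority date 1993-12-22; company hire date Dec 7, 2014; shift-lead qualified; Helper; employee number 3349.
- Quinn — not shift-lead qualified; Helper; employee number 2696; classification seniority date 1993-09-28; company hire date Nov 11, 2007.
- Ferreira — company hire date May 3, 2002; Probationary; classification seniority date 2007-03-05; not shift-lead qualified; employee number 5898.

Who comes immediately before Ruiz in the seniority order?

Osei

By the first rule: Drummond and Romero (both shift-lead qualified); then Amari, Fontaine, Quinn, Ferreira, Osei, Ruiz and Adeyemi (each not shift-lead qualified).
Drummond and Romero are each Helper, so the next rule applies.
Drummond and Romero both have company hire date Dec 7, 2014, so the next rule applies.
Among Drummond and Romero, by employee number (higher first): Drummond (5397) before Romero (3349).
Among Amari, Fontaine, Quinn, Ferreira, Osei, Ruiz and Adeyemi, by classification: Amari (Operator) before Fontaine and Quinn (Helper) before Ferreira, Osei, Ruiz and Adeyemi (Probationary).
Fontaine and Quinn both have company hire date Nov 11, 2007, so the next rule applies.
Among Fontaine and Quinn, by employee number (higher first): Fontaine (9622) before Quinn (2696).
Among Ferreira, Osei, Ruiz and Adeyemi, by company hire date (earlier first): Ferreira (May 3, 2002) before Osei (Aug 21, 2006) before Ruiz (Sep 17, 2008) before Adeyemi (Oct 13, 2008).
Order: Drummond, Romero, Amari, Fontaine, Quinn, Ferreira, Osei, Ruiz, Adeyemi.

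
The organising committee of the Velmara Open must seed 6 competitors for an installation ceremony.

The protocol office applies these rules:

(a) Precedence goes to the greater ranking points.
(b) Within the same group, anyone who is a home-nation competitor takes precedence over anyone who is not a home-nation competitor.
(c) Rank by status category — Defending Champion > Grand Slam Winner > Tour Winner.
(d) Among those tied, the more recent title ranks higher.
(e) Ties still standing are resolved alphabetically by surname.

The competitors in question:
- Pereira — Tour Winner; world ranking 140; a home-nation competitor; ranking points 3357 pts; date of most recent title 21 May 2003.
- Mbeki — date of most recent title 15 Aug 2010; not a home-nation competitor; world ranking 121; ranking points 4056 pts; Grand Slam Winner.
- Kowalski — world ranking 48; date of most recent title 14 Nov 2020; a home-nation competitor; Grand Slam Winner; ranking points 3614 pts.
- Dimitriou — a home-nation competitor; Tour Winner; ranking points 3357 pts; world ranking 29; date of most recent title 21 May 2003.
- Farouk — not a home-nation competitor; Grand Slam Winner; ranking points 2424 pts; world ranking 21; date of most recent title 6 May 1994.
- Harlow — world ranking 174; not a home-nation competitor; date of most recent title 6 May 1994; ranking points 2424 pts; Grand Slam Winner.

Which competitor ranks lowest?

Harlow

By ranking points (higher first): Mbeki (4056 pts); then Kowalski (3614 pts); then Dimitriou and Pereira (both 3357 pts); then Farouk and Harlow (both 2424 pts).
Dimitriou and Pereira are each a home-nation competitor, so the next rule applies.
Dimitriou and Pereira are each Tour Winner, so the next rule applies.
Dimitriou and Pereira both have date of most recent title 21 May 2003, so the next rule applies.
Among Dimitriou and Pereira, alphabetically by surname: Dimitriou before Pereira.
Farouk and Harlow are each not a home-nation competitor, so the next rule applies.
Farouk and Harlow are each Grand Slam Winner, so the next rule applies.
Farouk and Harlow both have date of most recent title 6 May 1994, so the next rule applies.
Among Farouk and Harlow, alphabetically by surname: Farouk before Harlow.
Order: Mbeki, Kowalski, Dimitriou, Pereira, Farouk, Harlow.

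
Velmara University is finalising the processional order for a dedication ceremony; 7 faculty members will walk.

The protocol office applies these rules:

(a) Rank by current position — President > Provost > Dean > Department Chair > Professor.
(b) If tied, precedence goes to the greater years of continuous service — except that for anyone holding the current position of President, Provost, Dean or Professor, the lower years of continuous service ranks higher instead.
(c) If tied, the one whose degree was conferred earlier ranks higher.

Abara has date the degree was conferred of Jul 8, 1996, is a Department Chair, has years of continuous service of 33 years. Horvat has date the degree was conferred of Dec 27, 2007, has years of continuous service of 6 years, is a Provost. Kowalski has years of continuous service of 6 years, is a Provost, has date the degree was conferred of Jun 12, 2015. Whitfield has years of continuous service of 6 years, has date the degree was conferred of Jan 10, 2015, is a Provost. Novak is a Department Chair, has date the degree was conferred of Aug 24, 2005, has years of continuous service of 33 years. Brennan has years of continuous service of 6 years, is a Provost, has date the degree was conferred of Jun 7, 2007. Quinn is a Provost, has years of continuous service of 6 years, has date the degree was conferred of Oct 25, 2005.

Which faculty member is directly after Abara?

Novak

By current position: Quinn, Brennan, Horvat, Whitfield and Kowalski (Provost); then Abara and Novak (Department Chair).
Quinn, Brennan, Horvat, Whitfield and Kowalski all have years of continuous service 6 years, so the next rule applies.
Among Quinn, Brennan, Horvat, Whitfield and Kowalski, by date the degree was conferred (earlier first): Quinn (Oct 25, 2005) before Brennan (Jun 7, 2007) before Horvat (Dec 27, 2007) before Whitfield (Jan 10, 2015) before Kowalski (Jun 12, 2015).
Abara and Novak both have years of continuous service 33 years, so the next rule applies.
Among Abara and Novak, by date the degree was conferred (earlier first): Abara (Jul 8, 1996) before Novak (Aug 24, 2005).
Order: Quinn, Brennan, Horvat, Whitfield, Kowalski, Abara, Novak.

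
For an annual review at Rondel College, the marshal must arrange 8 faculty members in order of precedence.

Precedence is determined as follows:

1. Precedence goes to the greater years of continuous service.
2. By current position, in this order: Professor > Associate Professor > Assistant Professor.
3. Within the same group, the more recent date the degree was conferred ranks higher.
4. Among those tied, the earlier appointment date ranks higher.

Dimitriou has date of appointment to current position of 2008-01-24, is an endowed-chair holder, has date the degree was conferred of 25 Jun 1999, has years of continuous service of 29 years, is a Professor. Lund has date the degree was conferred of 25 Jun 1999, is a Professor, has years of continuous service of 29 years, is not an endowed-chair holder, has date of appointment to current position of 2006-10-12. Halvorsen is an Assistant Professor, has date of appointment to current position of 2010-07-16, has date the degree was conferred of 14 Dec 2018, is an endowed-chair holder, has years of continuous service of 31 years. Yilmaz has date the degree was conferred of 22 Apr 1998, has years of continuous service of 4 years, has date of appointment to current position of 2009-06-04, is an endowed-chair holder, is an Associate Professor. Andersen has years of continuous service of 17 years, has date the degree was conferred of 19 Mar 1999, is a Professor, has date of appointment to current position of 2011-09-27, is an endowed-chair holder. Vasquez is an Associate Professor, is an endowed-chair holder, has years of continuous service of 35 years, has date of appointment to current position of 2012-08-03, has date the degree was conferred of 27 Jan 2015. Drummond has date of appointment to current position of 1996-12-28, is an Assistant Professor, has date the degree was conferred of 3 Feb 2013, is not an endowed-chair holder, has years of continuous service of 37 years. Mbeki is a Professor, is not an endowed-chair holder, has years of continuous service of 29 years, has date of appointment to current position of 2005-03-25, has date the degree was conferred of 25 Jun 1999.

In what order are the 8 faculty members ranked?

By years of continuous service (higher first): Drummond (37 years); then Vasquez (35 years); then Halvorsen (31 years); then Mbeki, Lund and Dimitriou (each 29 years); then Andersen (17 years); then Yilmaz (4 years).
Mbeki, Lund and Dimitriou are each Professor, so the next rule applies.
Mbeki, Lund and Dimitriou all have date the degree was conferred 25 Jun 1999, so the next rule applies.
Among Mbeki, Lund and Dimitriou, by date of appointment to current position (earlier first): Mbeki (2005-03-25) before Lund (2006-10-12) before Dimitriou (2008-01-24).
Full order: Drummond, Vasquez, Halvorsen, Mbeki, Lund, Dimitriou, Andersen, Yilmaz.

Drummond, Vasquez, Halvorsen, Mbeki, Lund, Dimitriou, Andersen, Yilmaz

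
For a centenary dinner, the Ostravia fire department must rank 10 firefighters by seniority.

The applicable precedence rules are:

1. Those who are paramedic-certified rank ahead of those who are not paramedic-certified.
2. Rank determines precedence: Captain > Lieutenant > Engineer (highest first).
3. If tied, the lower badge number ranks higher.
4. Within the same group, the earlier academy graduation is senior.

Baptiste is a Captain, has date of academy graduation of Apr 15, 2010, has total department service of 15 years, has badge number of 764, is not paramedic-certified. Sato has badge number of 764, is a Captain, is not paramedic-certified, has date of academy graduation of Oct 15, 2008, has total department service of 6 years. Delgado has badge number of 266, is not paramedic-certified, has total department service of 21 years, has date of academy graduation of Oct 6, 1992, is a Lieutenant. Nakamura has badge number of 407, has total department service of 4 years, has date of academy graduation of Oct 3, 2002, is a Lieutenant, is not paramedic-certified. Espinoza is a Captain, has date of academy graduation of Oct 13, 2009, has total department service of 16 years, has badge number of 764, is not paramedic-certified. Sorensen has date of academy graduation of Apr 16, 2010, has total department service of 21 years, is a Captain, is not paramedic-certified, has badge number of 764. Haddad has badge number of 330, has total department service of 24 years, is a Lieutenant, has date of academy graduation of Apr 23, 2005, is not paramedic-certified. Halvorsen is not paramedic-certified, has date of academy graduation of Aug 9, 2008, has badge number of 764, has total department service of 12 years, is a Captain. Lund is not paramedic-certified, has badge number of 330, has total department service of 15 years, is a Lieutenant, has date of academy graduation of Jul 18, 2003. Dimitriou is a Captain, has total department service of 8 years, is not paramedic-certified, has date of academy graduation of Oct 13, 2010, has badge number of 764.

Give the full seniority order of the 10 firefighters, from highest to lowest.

Halvorsen, Sato, Espinoza, Baptiste, Sorensen, Dimitriou, Delgado, Lund, Haddad, Nakamura

By the first rule: Halvorsen, Sato, Espinoza, Baptiste, Sorensen, Dimitriou, Delgado, Lund, Haddad and Nakamura (each not paramedic-certified).
Among Halvorsen, Sato, Espinoza, Baptiste, Sorensen, Dimitriou, Delgado, Lund, Haddad and Nakamura, by rank: Halvorsen, Sato, Espinoza, Baptiste, Sorensen and Dimitriou (Captain) before Delgado, Lund, Haddad and Nakamura (Lieutenant).
Halvorsen, Sato, Espinoza, Baptiste, Sorensen and Dimitriou all have badge number 764, so the next rule applies.
Among Halvorsen, Sato, Espinoza, Baptiste, Sorensen and Dimitriou, by date of academy graduation (earlier first): Halvorsen (Aug 9, 2008) before Sato (Oct 15, 2008) before Espinoza (Oct 13, 2009) before Baptiste (Apr 15, 2010) before Sorensen (Apr 16, 2010) before Dimitriou (Oct 13, 2010).
Among Delgado, Lund, Haddad and Nakamura, by badge number (lower first): Delgado (266) before Lund and Haddad (330) before Nakamura (407).
Among Lund and Haddad, by date of academy graduation (earlier first): Lund (Jul 18, 2003) before Haddad (Apr 23, 2005).
Full order: Halvorsen, Sato, Espinoza, Baptiste, Sorensen, Dimitriou, Delgado, Lund, Haddad, Nakamura.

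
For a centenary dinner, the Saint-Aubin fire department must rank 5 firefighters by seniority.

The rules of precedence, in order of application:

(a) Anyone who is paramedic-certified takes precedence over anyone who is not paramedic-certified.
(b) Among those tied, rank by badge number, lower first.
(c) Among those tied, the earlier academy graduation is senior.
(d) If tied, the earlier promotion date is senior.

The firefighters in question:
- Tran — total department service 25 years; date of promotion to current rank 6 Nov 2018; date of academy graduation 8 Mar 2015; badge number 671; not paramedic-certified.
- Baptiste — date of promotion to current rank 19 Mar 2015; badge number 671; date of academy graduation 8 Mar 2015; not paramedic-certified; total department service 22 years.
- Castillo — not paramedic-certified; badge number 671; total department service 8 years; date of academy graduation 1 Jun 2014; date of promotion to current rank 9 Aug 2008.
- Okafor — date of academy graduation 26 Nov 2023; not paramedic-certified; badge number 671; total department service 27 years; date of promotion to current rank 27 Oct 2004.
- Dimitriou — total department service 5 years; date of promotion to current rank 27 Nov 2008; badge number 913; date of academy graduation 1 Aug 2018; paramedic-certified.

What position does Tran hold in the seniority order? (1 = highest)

By the first rule: Dimitriou (paramedic-certified); then Castillo, Baptiste, Tran and Okafor (each not paramedic-certified).
Castillo, Baptiste, Tran and Okafor all have badge number 671, so the next rule applies.
Among Castillo, Baptiste, Tran and Okafor, by date of academy graduation (earlier first): Castillo (1 Jun 2014) before Baptiste and Tran (8 Mar 2015) before Okafor (26 Nov 2023).
Among Baptiste and Tran, by date of promotion to current rank (earlier first): Baptiste (19 Mar 2015) before Tran (6 Nov 2018).
Order: Dimitriou, Castillo, Baptiste, Tran, Okafor. So position 4.

4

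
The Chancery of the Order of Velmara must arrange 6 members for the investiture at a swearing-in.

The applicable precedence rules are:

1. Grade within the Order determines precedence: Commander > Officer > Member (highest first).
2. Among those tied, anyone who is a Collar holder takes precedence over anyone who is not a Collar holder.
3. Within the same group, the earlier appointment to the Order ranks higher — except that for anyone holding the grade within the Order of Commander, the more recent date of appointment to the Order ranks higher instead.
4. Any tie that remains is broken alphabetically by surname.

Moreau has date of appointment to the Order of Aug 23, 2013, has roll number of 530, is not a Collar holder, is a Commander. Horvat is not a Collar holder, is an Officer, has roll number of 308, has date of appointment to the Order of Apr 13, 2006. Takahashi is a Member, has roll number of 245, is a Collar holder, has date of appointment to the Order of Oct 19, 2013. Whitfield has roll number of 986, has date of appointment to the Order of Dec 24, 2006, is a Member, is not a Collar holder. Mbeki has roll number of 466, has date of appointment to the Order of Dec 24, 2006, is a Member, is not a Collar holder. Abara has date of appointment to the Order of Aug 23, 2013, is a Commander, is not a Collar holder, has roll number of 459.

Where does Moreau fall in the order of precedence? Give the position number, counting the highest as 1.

By grade within the Order: Abara and Moreau (Commander); then Horvat (Officer); then Takahashi, Mbeki and Whitfield (Member).
Abara and Moreau are each not a Collar holder, so the next rule applies.
Abara and Moreau both have date of appointment to the Order Aug 23, 2013, so the next rule applies.
Among Abara and Moreau, alphabetically by surname: Abara before Moreau.
Among Takahashi, Mbeki and Whitfield, a Collar holder before not a Collar holder: Takahashi (a Collar holder) before Mbeki and Whitfield (not a Collar holder).
Mbeki and Whitfield both have date of appointment to the Order Dec 24, 2006, so the next rule applies.
Among Mbeki and Whitfield, alphabetically by surname: Mbeki before Whitfield.
Order: Abara, Moreau, Horvat, Takahashi, Mbeki, Whitfield. So position 2.

2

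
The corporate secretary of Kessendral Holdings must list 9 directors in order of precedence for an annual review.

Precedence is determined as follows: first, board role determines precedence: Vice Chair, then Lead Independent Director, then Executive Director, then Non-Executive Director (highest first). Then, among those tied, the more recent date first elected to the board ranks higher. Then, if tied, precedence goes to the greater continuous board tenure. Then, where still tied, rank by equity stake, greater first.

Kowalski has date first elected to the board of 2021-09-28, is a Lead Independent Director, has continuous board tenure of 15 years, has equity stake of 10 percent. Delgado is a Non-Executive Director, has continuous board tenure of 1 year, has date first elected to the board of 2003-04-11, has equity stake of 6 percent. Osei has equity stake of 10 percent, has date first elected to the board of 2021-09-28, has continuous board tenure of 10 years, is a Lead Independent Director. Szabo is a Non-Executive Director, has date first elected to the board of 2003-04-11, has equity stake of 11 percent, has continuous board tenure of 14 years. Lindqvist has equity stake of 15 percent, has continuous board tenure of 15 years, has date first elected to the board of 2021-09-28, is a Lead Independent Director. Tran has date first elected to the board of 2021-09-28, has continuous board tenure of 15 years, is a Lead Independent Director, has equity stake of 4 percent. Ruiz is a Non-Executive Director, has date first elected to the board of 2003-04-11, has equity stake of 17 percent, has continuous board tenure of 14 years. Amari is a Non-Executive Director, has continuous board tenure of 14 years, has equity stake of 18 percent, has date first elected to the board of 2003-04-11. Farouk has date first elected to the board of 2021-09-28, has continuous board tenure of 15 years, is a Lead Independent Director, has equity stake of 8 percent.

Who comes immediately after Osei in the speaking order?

By board role: Lindqvist, Kowalski, Farouk, Tran and Osei (Lead Independent Director); then Amari, Ruiz, Szabo and Delgado (Non-Executive Director).
Lindqvist, Kowalski, Farouk, Tran and Osei all have date first elected to the board 2021-09-28, so the next rule applies.
Among Lindqvist, Kowalski, Farouk, Tran and Osei, by continuous board tenure (higher first): Lindqvist, Kowalski, Farouk and Tran (15 years) before Osei (10 years).
Among Lindqvist, Kowalski, Farouk and Tran, by equity stake (higher first): Lindqvist (15 percent) before Kowalski (10 percent) before Farouk (8 percent) before Tran (4 percent).
Amari, Ruiz, Szabo and Delgado all have date first elected to the board 2003-04-11, so the next rule applies.
Among Amari, Ruiz, Szabo and Delgado, by continuous board tenure (higher first): Amari, Ruiz and Szabo (14 years) before Delgado (1 year).
Among Amari, Ruiz and Szabo, by equity stake (higher first): Amari (18 percent) before Ruiz (17 percent) before Szabo (11 percent).
Order: Lindqvist, Kowalski, Farouk, Tran, Osei, Amari, Ruiz, Szabo, Delgado.

Amari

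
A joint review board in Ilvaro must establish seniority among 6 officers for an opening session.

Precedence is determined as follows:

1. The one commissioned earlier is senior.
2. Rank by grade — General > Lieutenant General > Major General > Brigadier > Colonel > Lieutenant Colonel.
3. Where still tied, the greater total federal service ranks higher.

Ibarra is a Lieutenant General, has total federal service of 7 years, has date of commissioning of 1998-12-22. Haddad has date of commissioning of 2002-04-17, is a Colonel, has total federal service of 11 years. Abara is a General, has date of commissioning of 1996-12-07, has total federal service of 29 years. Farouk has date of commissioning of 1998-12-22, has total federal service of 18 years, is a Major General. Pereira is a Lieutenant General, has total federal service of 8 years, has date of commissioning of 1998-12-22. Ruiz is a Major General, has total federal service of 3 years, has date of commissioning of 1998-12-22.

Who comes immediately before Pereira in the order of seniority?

By date of commissioning (earlier first): Abara (1996-12-07); then Pereira, Ibarra, Farouk and Ruiz (each 1998-12-22); then Haddad (2002-04-17).
Among Pereira, Ibarra, Farouk and Ruiz, by grade: Pereira and Ibarra (Lieutenant General) before Farouk and Ruiz (Major General).
Among Pereira and Ibarra, by total federal service (higher first): Pereira (8 years) before Ibarra (7 years).
Among Farouk and Ruiz, by total federal service (higher first): Farouk (18 years) before Ruiz (3 years).
Order: Abara, Pereira, Ibarra, Farouk, Ruiz, Haddad.

Abara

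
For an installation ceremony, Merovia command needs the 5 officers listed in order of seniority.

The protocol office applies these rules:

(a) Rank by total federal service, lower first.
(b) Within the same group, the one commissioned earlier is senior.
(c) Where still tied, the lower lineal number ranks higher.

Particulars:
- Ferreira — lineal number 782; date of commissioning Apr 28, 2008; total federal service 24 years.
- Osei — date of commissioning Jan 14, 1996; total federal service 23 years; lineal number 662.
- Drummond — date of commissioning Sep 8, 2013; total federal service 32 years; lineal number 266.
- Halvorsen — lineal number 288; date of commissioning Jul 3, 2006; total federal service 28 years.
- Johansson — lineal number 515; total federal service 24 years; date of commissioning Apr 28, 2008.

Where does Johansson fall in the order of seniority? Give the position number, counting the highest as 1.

2

By total federal service (lower first): Osei (23 years); then Johansson and Ferreira (both 24 years); then Halvorsen (28 years); then Drummond (32 years).
Johansson and Ferreira both have date of commissioning Apr 28, 2008, so the next rule applies.
Among Johansson and Ferreira, by lineal number (lower first): Johansson (515) before Ferreira (782).
Order: Osei, Johansson, Ferreira, Halvorsen, Drummond. So position 2.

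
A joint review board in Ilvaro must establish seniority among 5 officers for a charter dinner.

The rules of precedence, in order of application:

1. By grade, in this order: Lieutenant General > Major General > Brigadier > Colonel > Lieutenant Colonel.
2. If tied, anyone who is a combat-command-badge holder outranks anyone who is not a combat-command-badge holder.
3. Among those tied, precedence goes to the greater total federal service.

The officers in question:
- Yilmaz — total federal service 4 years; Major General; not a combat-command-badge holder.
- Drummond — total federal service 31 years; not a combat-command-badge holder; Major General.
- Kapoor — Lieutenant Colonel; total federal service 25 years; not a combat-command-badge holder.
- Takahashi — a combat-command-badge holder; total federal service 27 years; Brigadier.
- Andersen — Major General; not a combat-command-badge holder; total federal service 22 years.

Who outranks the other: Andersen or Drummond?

Drummond

By grade: Drummond, Andersen and Yilmaz (Major General); then Takahashi (Brigadier); then Kapoor (Lieutenant Colonel).
Drummond, Andersen and Yilmaz are each not a combat-command-badge holder, so the next rule applies.
Among Drummond, Andersen and Yilmaz, by total federal service (higher first): Drummond (31 years) before Andersen (22 years) before Yilmaz (4 years).
So Drummond takes precedence.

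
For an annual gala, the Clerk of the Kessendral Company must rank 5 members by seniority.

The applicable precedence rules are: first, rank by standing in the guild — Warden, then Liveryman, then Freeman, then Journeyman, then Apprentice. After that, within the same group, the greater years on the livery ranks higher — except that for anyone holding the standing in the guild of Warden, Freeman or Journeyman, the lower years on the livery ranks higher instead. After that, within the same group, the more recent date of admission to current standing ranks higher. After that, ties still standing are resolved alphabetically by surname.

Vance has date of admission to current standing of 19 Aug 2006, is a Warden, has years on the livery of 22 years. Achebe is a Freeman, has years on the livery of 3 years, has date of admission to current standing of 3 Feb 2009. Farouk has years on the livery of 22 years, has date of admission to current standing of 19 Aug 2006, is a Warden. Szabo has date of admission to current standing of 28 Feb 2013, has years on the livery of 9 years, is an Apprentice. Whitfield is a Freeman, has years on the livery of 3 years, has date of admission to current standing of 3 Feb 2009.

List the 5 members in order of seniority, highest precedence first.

Farouk, Vance, Achebe, Whitfield, Szabo

By standing in the guild: Farouk and Vance (Warden); then Achebe and Whitfield (Freeman); then Szabo (Apprentice).
Farouk and Vance both have years on the livery 22 years, so the next rule applies.
Farouk and Vance both have date of admission to current standing 19 Aug 2006, so the next rule applies.
Among Farouk and Vance, alphabetically by surname: Farouk before Vance.
Achebe and Whitfield both have years on the livery 3 years, so the next rule applies.
Achebe and Whitfield both have date of admission to current standing 3 Feb 2009, so the next rule applies.
Among Achebe and Whitfield, alphabetically by surname: Achebe before Whitfield.
Full order: Farouk, Vance, Achebe, Whitfield, Szabo.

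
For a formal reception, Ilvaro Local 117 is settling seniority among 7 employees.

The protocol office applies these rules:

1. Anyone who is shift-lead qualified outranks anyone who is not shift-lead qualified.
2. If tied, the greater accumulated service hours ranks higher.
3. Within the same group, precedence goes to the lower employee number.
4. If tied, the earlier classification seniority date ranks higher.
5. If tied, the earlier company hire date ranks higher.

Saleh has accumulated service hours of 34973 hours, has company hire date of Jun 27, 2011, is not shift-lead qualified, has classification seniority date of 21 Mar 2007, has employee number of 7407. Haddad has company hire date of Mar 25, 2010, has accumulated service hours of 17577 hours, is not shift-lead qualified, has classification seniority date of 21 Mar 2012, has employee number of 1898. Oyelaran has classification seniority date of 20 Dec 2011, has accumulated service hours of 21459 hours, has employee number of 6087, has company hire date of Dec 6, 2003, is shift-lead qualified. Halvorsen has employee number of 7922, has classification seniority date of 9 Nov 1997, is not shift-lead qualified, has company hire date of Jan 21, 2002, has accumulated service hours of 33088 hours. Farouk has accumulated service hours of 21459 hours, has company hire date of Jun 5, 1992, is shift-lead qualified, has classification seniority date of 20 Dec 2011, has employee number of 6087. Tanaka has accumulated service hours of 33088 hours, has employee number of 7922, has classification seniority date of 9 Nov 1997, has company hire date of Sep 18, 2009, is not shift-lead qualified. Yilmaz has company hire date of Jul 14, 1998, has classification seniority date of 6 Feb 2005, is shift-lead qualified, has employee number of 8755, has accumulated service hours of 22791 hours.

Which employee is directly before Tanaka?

Halvorsen

By the first rule: Yilmaz, Farouk and Oyelaran (each shift-lead qualified); then Saleh, Halvorsen, Tanaka and Haddad (each not shift-lead qualified).
Among Yilmaz, Farouk and Oyelaran, by accumulated service hours (higher first): Yilmaz (22791 hours) before Farouk and Oyelaran (21459 hours).
Farouk and Oyelaran both have employee number 6087, so the next rule applies.
Farouk and Oyelaran both have classification seniority date 20 Dec 2011, so the next rule applies.
Among Farouk and Oyelaran, by company hire date (earlier first): Farouk (Jun 5, 1992) before Oyelaran (Dec 6, 2003).
Among Saleh, Halvorsen, Tanaka and Haddad, by accumulated service hours (higher first): Saleh (34973 hours) before Halvorsen and Tanaka (33088 hours) before Haddad (17577 hours).
Halvorsen and Tanaka both have employee number 7922, so the next rule applies.
Halvorsen and Tanaka both have classification seniority date 9 Nov 1997, so the next rule applies.
Among Halvorsen and Tanaka, by company hire date (earlier first): Halvorsen (Jan 21, 2002) before Tanaka (Sep 18, 2009).
Order: Yilmaz, Farouk, Oyelaran, Saleh, Halvorsen, Tanaka, Haddad.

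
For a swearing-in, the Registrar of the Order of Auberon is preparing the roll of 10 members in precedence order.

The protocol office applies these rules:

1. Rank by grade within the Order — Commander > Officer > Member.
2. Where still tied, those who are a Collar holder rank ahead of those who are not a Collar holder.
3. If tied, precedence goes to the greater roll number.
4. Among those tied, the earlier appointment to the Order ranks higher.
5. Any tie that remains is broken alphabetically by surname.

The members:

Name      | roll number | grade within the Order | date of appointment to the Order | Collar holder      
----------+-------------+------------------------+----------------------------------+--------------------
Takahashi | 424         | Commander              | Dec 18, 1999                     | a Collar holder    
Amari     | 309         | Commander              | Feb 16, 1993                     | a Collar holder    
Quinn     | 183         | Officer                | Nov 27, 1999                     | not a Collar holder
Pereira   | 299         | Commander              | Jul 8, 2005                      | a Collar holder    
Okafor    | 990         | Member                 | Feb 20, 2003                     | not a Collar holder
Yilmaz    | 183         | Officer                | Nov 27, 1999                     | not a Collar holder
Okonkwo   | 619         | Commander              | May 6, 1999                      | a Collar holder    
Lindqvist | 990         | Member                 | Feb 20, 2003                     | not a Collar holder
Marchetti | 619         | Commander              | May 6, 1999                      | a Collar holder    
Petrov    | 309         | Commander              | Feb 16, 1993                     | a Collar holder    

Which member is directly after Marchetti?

Okonkwo

By grade within the Order: Marchetti, Okonkwo, Takahashi, Amari, Petrov and Pereira (Commander); then Quinn and Yilmaz (Officer); then Lindqvist and Okafor (Member).
Marchetti, Okonkwo, Takahashi, Amari, Petrov and Pereira are each a Collar holder, so the next rule applies.
Among Marchetti, Okonkwo, Takahashi, Amari, Petrov and Pereira, by roll number (higher first): Marchetti and Okonkwo (619) before Takahashi (424) before Amari and Petrov (309) before Pereira (299).
Marchetti and Okonkwo both have date of appointment to the Order May 6, 1999, so the next rule applies.
Among Marchetti and Okonkwo, alphabetically by surname: Marchetti before Okonkwo.
Amari and Petrov both have date of appointment to the Order Feb 16, 1993, so the next rule applies.
Among Amari and Petrov, alphabetically by surname: Amari before Petrov.
Quinn and Yilmaz are each not a Collar holder, so the next rule applies.
Quinn and Yilmaz both have roll number 183, so the next rule applies.
Quinn and Yilmaz both have date of appointment to the Order Nov 27, 1999, so the next rule applies.
Among Quinn and Yilmaz, alphabetically by surname: Quinn before Yilmaz.
Lindqvist and Okafor are each not a Collar holder, so the next rule applies.
Lindqvist and Okafor both have roll number 990, so the next rule applies.
Lindqvist and Okafor both have date of appointment to the Order Feb 20, 2003, so the next rule applies.
Among Lindqvist and Okafor, alphabetically by surname: Lindqvist before Okafor.
Order: Marchetti, Okonkwo, Takahashi, Amari, Petrov, Pereira, Quinn, Yilmaz, Lindqvist, Okafor.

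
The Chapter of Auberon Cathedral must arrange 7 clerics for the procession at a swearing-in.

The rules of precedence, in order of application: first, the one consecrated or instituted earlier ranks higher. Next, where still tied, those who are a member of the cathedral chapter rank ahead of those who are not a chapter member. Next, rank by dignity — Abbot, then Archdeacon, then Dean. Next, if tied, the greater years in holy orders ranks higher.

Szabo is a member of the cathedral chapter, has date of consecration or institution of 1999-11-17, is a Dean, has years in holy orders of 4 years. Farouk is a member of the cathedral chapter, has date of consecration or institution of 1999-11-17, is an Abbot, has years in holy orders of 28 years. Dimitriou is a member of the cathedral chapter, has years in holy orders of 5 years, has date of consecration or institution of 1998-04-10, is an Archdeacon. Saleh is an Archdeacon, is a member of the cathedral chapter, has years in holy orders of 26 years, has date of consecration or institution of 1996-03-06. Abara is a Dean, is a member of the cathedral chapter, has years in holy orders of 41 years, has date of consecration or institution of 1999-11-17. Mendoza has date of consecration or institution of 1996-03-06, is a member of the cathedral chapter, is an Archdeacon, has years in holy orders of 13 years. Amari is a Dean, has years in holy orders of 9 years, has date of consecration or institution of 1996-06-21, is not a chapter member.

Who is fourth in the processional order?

By date of consecration or institution (earlier first): Saleh and Mendoza (both 1996-03-06); then Amari (1996-06-21); then Dimitriou (1998-04-10); then Farouk, Abara and Szabo (each 1999-11-17).
Saleh and Mendoza are each a member of the cathedral chapter, so the next rule applies.
Saleh and Mendoza are each Archdeacon, so the next rule applies.
Among Saleh and Mendoza, by years in holy orders (higher first): Saleh (26 years) before Mendoza (13 years).
Farouk, Abara and Szabo are each a member of the cathedral chapter, so the next rule applies.
Among Farouk, Abara and Szabo, by dignity: Farouk (Abbot) before Abara and Szabo (Dean).
Among Abara and Szabo, by years in holy orders (higher first): Abara (41 years) before Szabo (4 years).
Order: Saleh, Mendoza, Amari, Dimitriou, Farouk, Abara, Szabo.

Dimitriou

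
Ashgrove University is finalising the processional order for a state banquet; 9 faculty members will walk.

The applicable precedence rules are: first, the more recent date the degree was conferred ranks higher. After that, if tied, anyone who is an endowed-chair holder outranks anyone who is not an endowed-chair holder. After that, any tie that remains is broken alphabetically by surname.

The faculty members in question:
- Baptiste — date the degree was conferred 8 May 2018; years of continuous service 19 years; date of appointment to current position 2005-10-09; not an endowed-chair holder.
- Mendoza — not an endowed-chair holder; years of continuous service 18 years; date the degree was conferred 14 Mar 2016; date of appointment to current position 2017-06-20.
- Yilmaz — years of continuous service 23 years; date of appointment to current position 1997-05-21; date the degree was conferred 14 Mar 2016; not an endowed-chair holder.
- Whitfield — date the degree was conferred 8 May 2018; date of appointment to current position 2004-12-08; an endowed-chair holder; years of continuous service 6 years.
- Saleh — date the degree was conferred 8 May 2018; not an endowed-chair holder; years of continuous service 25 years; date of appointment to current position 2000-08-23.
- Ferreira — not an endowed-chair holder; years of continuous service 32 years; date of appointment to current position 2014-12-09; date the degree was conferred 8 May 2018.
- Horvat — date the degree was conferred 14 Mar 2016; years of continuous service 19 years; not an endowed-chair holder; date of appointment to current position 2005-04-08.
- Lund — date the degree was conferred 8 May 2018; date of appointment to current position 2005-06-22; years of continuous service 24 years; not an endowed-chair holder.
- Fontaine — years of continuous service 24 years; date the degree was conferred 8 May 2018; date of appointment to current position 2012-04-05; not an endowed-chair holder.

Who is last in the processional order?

Yilmaz

By date the degree was conferred (later first): Whitfield, Baptiste, Ferreira, Fontaine, Lund and Saleh (each 8 May 2018); then Horvat, Mendoza and Yilmaz (each 14 Mar 2016).
Among Whitfield, Baptiste, Ferreira, Fontaine, Lund and Saleh, an endowed-chair holder before not an endowed-chair holder: Whitfield (an endowed-chair holder) before Baptiste, Ferreira, Fontaine, Lund and Saleh (not an endowed-chair holder).
Among Baptiste, Ferreira, Fontaine, Lund and Saleh, alphabetically by surname: Baptiste before Ferreira before Fontaine before Lund before Saleh.
Horvat, Mendoza and Yilmaz are each not an endowed-chair holder, so the next rule applies.
Among Horvat, Mendoza and Yilmaz, alphabetically by surname: Horvat before Mendoza before Yilmaz.
Order: Whitfield, Baptiste, Ferreira, Fontaine, Lund, Saleh, Horvat, Mendoza, Yilmaz.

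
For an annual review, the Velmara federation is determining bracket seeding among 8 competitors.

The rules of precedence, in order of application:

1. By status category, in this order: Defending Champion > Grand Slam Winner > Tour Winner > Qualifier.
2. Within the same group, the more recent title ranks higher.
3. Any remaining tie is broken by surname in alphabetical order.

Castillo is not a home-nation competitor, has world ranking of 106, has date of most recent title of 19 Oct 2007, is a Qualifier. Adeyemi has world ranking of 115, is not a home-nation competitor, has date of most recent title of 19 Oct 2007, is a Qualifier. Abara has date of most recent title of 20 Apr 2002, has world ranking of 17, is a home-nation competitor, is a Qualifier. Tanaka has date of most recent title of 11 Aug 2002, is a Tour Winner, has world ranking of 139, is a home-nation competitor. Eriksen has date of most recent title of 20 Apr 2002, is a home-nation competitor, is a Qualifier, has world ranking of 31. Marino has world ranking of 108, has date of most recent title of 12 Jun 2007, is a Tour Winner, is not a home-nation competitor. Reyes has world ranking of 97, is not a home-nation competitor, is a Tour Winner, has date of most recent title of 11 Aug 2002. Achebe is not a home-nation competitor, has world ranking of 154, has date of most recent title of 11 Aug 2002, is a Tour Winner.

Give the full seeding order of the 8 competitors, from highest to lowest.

By status category: Marino, Achebe, Reyes and Tanaka (Tour Winner); then Adeyemi, Castillo, Abara and Eriksen (Qualifier).
Among Marino, Achebe, Reyes and Tanaka, by date of most recent title (later first): Marino (12 Jun 2007) before Achebe, Reyes and Tanaka (11 Aug 2002).
Among Achebe, Reyes and Tanaka, alphabetically by surname: Achebe before Reyes before Tanaka.
Among Adeyemi, Castillo, Abara and Eriksen, by date of most recent title (later first): Adeyemi and Castillo (19 Oct 2007) before Abara and Eriksen (20 Apr 2002).
Among Adeyemi and Castillo, alphabetically by surname: Adeyemi before Castillo.
Among Abara and Eriksen, alphabetically by surname: Abara before Eriksen.
Full order: Marino, Achebe, Reyes, Tanaka, Adeyemi, Castillo, Abara, Eriksen.

Marino, Achebe, Reyes, Tanaka, Adeyemi, Castillo, Abara, Eriksen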